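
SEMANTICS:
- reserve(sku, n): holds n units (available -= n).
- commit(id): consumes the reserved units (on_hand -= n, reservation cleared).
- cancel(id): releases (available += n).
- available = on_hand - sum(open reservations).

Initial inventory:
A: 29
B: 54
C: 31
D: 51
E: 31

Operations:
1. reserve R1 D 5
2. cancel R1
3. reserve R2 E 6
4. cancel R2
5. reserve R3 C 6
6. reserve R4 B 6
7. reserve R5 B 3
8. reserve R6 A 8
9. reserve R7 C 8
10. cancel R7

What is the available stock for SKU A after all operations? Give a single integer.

Step 1: reserve R1 D 5 -> on_hand[A=29 B=54 C=31 D=51 E=31] avail[A=29 B=54 C=31 D=46 E=31] open={R1}
Step 2: cancel R1 -> on_hand[A=29 B=54 C=31 D=51 E=31] avail[A=29 B=54 C=31 D=51 E=31] open={}
Step 3: reserve R2 E 6 -> on_hand[A=29 B=54 C=31 D=51 E=31] avail[A=29 B=54 C=31 D=51 E=25] open={R2}
Step 4: cancel R2 -> on_hand[A=29 B=54 C=31 D=51 E=31] avail[A=29 B=54 C=31 D=51 E=31] open={}
Step 5: reserve R3 C 6 -> on_hand[A=29 B=54 C=31 D=51 E=31] avail[A=29 B=54 C=25 D=51 E=31] open={R3}
Step 6: reserve R4 B 6 -> on_hand[A=29 B=54 C=31 D=51 E=31] avail[A=29 B=48 C=25 D=51 E=31] open={R3,R4}
Step 7: reserve R5 B 3 -> on_hand[A=29 B=54 C=31 D=51 E=31] avail[A=29 B=45 C=25 D=51 E=31] open={R3,R4,R5}
Step 8: reserve R6 A 8 -> on_hand[A=29 B=54 C=31 D=51 E=31] avail[A=21 B=45 C=25 D=51 E=31] open={R3,R4,R5,R6}
Step 9: reserve R7 C 8 -> on_hand[A=29 B=54 C=31 D=51 E=31] avail[A=21 B=45 C=17 D=51 E=31] open={R3,R4,R5,R6,R7}
Step 10: cancel R7 -> on_hand[A=29 B=54 C=31 D=51 E=31] avail[A=21 B=45 C=25 D=51 E=31] open={R3,R4,R5,R6}
Final available[A] = 21

Answer: 21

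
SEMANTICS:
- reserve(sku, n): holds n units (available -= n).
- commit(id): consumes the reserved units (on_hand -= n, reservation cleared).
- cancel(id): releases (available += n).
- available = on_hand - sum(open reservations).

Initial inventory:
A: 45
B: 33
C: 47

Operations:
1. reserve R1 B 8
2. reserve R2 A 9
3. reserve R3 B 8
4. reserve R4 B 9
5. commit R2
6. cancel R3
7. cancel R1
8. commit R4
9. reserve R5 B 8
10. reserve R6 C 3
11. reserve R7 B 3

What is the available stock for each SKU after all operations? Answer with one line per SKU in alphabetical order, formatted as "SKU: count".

Answer: A: 36
B: 13
C: 44

Derivation:
Step 1: reserve R1 B 8 -> on_hand[A=45 B=33 C=47] avail[A=45 B=25 C=47] open={R1}
Step 2: reserve R2 A 9 -> on_hand[A=45 B=33 C=47] avail[A=36 B=25 C=47] open={R1,R2}
Step 3: reserve R3 B 8 -> on_hand[A=45 B=33 C=47] avail[A=36 B=17 C=47] open={R1,R2,R3}
Step 4: reserve R4 B 9 -> on_hand[A=45 B=33 C=47] avail[A=36 B=8 C=47] open={R1,R2,R3,R4}
Step 5: commit R2 -> on_hand[A=36 B=33 C=47] avail[A=36 B=8 C=47] open={R1,R3,R4}
Step 6: cancel R3 -> on_hand[A=36 B=33 C=47] avail[A=36 B=16 C=47] open={R1,R4}
Step 7: cancel R1 -> on_hand[A=36 B=33 C=47] avail[A=36 B=24 C=47] open={R4}
Step 8: commit R4 -> on_hand[A=36 B=24 C=47] avail[A=36 B=24 C=47] open={}
Step 9: reserve R5 B 8 -> on_hand[A=36 B=24 C=47] avail[A=36 B=16 C=47] open={R5}
Step 10: reserve R6 C 3 -> on_hand[A=36 B=24 C=47] avail[A=36 B=16 C=44] open={R5,R6}
Step 11: reserve R7 B 3 -> on_hand[A=36 B=24 C=47] avail[A=36 B=13 C=44] open={R5,R6,R7}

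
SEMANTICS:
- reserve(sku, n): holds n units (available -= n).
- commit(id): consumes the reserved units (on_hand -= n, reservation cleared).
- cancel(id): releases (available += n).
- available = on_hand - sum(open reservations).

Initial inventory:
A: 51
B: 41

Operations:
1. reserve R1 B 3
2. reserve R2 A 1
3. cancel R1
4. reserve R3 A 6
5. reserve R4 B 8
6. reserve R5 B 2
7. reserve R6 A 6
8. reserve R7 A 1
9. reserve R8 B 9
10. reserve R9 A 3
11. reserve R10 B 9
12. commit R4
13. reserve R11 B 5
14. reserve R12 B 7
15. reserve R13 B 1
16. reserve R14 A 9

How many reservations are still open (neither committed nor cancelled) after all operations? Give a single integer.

Step 1: reserve R1 B 3 -> on_hand[A=51 B=41] avail[A=51 B=38] open={R1}
Step 2: reserve R2 A 1 -> on_hand[A=51 B=41] avail[A=50 B=38] open={R1,R2}
Step 3: cancel R1 -> on_hand[A=51 B=41] avail[A=50 B=41] open={R2}
Step 4: reserve R3 A 6 -> on_hand[A=51 B=41] avail[A=44 B=41] open={R2,R3}
Step 5: reserve R4 B 8 -> on_hand[A=51 B=41] avail[A=44 B=33] open={R2,R3,R4}
Step 6: reserve R5 B 2 -> on_hand[A=51 B=41] avail[A=44 B=31] open={R2,R3,R4,R5}
Step 7: reserve R6 A 6 -> on_hand[A=51 B=41] avail[A=38 B=31] open={R2,R3,R4,R5,R6}
Step 8: reserve R7 A 1 -> on_hand[A=51 B=41] avail[A=37 B=31] open={R2,R3,R4,R5,R6,R7}
Step 9: reserve R8 B 9 -> on_hand[A=51 B=41] avail[A=37 B=22] open={R2,R3,R4,R5,R6,R7,R8}
Step 10: reserve R9 A 3 -> on_hand[A=51 B=41] avail[A=34 B=22] open={R2,R3,R4,R5,R6,R7,R8,R9}
Step 11: reserve R10 B 9 -> on_hand[A=51 B=41] avail[A=34 B=13] open={R10,R2,R3,R4,R5,R6,R7,R8,R9}
Step 12: commit R4 -> on_hand[A=51 B=33] avail[A=34 B=13] open={R10,R2,R3,R5,R6,R7,R8,R9}
Step 13: reserve R11 B 5 -> on_hand[A=51 B=33] avail[A=34 B=8] open={R10,R11,R2,R3,R5,R6,R7,R8,R9}
Step 14: reserve R12 B 7 -> on_hand[A=51 B=33] avail[A=34 B=1] open={R10,R11,R12,R2,R3,R5,R6,R7,R8,R9}
Step 15: reserve R13 B 1 -> on_hand[A=51 B=33] avail[A=34 B=0] open={R10,R11,R12,R13,R2,R3,R5,R6,R7,R8,R9}
Step 16: reserve R14 A 9 -> on_hand[A=51 B=33] avail[A=25 B=0] open={R10,R11,R12,R13,R14,R2,R3,R5,R6,R7,R8,R9}
Open reservations: ['R10', 'R11', 'R12', 'R13', 'R14', 'R2', 'R3', 'R5', 'R6', 'R7', 'R8', 'R9'] -> 12

Answer: 12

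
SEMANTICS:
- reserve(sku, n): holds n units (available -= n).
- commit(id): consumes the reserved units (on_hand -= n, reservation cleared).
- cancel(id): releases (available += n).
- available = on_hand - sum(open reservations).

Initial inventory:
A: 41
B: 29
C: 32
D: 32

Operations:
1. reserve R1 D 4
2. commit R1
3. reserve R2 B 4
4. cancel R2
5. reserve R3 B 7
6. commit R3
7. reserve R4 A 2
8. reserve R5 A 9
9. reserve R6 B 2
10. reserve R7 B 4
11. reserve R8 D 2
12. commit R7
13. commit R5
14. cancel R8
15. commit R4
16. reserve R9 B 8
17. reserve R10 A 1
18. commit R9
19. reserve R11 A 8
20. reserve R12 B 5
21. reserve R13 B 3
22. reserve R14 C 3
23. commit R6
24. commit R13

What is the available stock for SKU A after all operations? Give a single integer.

Answer: 21

Derivation:
Step 1: reserve R1 D 4 -> on_hand[A=41 B=29 C=32 D=32] avail[A=41 B=29 C=32 D=28] open={R1}
Step 2: commit R1 -> on_hand[A=41 B=29 C=32 D=28] avail[A=41 B=29 C=32 D=28] open={}
Step 3: reserve R2 B 4 -> on_hand[A=41 B=29 C=32 D=28] avail[A=41 B=25 C=32 D=28] open={R2}
Step 4: cancel R2 -> on_hand[A=41 B=29 C=32 D=28] avail[A=41 B=29 C=32 D=28] open={}
Step 5: reserve R3 B 7 -> on_hand[A=41 B=29 C=32 D=28] avail[A=41 B=22 C=32 D=28] open={R3}
Step 6: commit R3 -> on_hand[A=41 B=22 C=32 D=28] avail[A=41 B=22 C=32 D=28] open={}
Step 7: reserve R4 A 2 -> on_hand[A=41 B=22 C=32 D=28] avail[A=39 B=22 C=32 D=28] open={R4}
Step 8: reserve R5 A 9 -> on_hand[A=41 B=22 C=32 D=28] avail[A=30 B=22 C=32 D=28] open={R4,R5}
Step 9: reserve R6 B 2 -> on_hand[A=41 B=22 C=32 D=28] avail[A=30 B=20 C=32 D=28] open={R4,R5,R6}
Step 10: reserve R7 B 4 -> on_hand[A=41 B=22 C=32 D=28] avail[A=30 B=16 C=32 D=28] open={R4,R5,R6,R7}
Step 11: reserve R8 D 2 -> on_hand[A=41 B=22 C=32 D=28] avail[A=30 B=16 C=32 D=26] open={R4,R5,R6,R7,R8}
Step 12: commit R7 -> on_hand[A=41 B=18 C=32 D=28] avail[A=30 B=16 C=32 D=26] open={R4,R5,R6,R8}
Step 13: commit R5 -> on_hand[A=32 B=18 C=32 D=28] avail[A=30 B=16 C=32 D=26] open={R4,R6,R8}
Step 14: cancel R8 -> on_hand[A=32 B=18 C=32 D=28] avail[A=30 B=16 C=32 D=28] open={R4,R6}
Step 15: commit R4 -> on_hand[A=30 B=18 C=32 D=28] avail[A=30 B=16 C=32 D=28] open={R6}
Step 16: reserve R9 B 8 -> on_hand[A=30 B=18 C=32 D=28] avail[A=30 B=8 C=32 D=28] open={R6,R9}
Step 17: reserve R10 A 1 -> on_hand[A=30 B=18 C=32 D=28] avail[A=29 B=8 C=32 D=28] open={R10,R6,R9}
Step 18: commit R9 -> on_hand[A=30 B=10 C=32 D=28] avail[A=29 B=8 C=32 D=28] open={R10,R6}
Step 19: reserve R11 A 8 -> on_hand[A=30 B=10 C=32 D=28] avail[A=21 B=8 C=32 D=28] open={R10,R11,R6}
Step 20: reserve R12 B 5 -> on_hand[A=30 B=10 C=32 D=28] avail[A=21 B=3 C=32 D=28] open={R10,R11,R12,R6}
Step 21: reserve R13 B 3 -> on_hand[A=30 B=10 C=32 D=28] avail[A=21 B=0 C=32 D=28] open={R10,R11,R12,R13,R6}
Step 22: reserve R14 C 3 -> on_hand[A=30 B=10 C=32 D=28] avail[A=21 B=0 C=29 D=28] open={R10,R11,R12,R13,R14,R6}
Step 23: commit R6 -> on_hand[A=30 B=8 C=32 D=28] avail[A=21 B=0 C=29 D=28] open={R10,R11,R12,R13,R14}
Step 24: commit R13 -> on_hand[A=30 B=5 C=32 D=28] avail[A=21 B=0 C=29 D=28] open={R10,R11,R12,R14}
Final available[A] = 21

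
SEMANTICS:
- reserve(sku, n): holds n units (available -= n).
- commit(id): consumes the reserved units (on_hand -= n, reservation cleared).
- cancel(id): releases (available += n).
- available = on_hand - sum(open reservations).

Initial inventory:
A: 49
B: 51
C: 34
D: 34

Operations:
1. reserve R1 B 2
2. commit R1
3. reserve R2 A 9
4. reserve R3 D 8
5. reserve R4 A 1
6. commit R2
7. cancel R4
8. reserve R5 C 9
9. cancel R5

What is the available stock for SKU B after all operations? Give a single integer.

Answer: 49

Derivation:
Step 1: reserve R1 B 2 -> on_hand[A=49 B=51 C=34 D=34] avail[A=49 B=49 C=34 D=34] open={R1}
Step 2: commit R1 -> on_hand[A=49 B=49 C=34 D=34] avail[A=49 B=49 C=34 D=34] open={}
Step 3: reserve R2 A 9 -> on_hand[A=49 B=49 C=34 D=34] avail[A=40 B=49 C=34 D=34] open={R2}
Step 4: reserve R3 D 8 -> on_hand[A=49 B=49 C=34 D=34] avail[A=40 B=49 C=34 D=26] open={R2,R3}
Step 5: reserve R4 A 1 -> on_hand[A=49 B=49 C=34 D=34] avail[A=39 B=49 C=34 D=26] open={R2,R3,R4}
Step 6: commit R2 -> on_hand[A=40 B=49 C=34 D=34] avail[A=39 B=49 C=34 D=26] open={R3,R4}
Step 7: cancel R4 -> on_hand[A=40 B=49 C=34 D=34] avail[A=40 B=49 C=34 D=26] open={R3}
Step 8: reserve R5 C 9 -> on_hand[A=40 B=49 C=34 D=34] avail[A=40 B=49 C=25 D=26] open={R3,R5}
Step 9: cancel R5 -> on_hand[A=40 B=49 C=34 D=34] avail[A=40 B=49 C=34 D=26] open={R3}
Final available[B] = 49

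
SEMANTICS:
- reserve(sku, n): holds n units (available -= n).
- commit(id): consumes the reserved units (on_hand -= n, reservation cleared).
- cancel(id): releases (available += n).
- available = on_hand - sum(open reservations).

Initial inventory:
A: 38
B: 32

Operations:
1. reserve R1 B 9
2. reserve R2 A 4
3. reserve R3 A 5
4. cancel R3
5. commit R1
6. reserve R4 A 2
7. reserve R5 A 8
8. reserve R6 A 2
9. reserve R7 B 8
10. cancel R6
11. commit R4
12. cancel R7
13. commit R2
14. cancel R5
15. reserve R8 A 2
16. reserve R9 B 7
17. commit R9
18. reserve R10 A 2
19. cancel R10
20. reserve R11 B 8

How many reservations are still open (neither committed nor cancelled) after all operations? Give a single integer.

Step 1: reserve R1 B 9 -> on_hand[A=38 B=32] avail[A=38 B=23] open={R1}
Step 2: reserve R2 A 4 -> on_hand[A=38 B=32] avail[A=34 B=23] open={R1,R2}
Step 3: reserve R3 A 5 -> on_hand[A=38 B=32] avail[A=29 B=23] open={R1,R2,R3}
Step 4: cancel R3 -> on_hand[A=38 B=32] avail[A=34 B=23] open={R1,R2}
Step 5: commit R1 -> on_hand[A=38 B=23] avail[A=34 B=23] open={R2}
Step 6: reserve R4 A 2 -> on_hand[A=38 B=23] avail[A=32 B=23] open={R2,R4}
Step 7: reserve R5 A 8 -> on_hand[A=38 B=23] avail[A=24 B=23] open={R2,R4,R5}
Step 8: reserve R6 A 2 -> on_hand[A=38 B=23] avail[A=22 B=23] open={R2,R4,R5,R6}
Step 9: reserve R7 B 8 -> on_hand[A=38 B=23] avail[A=22 B=15] open={R2,R4,R5,R6,R7}
Step 10: cancel R6 -> on_hand[A=38 B=23] avail[A=24 B=15] open={R2,R4,R5,R7}
Step 11: commit R4 -> on_hand[A=36 B=23] avail[A=24 B=15] open={R2,R5,R7}
Step 12: cancel R7 -> on_hand[A=36 B=23] avail[A=24 B=23] open={R2,R5}
Step 13: commit R2 -> on_hand[A=32 B=23] avail[A=24 B=23] open={R5}
Step 14: cancel R5 -> on_hand[A=32 B=23] avail[A=32 B=23] open={}
Step 15: reserve R8 A 2 -> on_hand[A=32 B=23] avail[A=30 B=23] open={R8}
Step 16: reserve R9 B 7 -> on_hand[A=32 B=23] avail[A=30 B=16] open={R8,R9}
Step 17: commit R9 -> on_hand[A=32 B=16] avail[A=30 B=16] open={R8}
Step 18: reserve R10 A 2 -> on_hand[A=32 B=16] avail[A=28 B=16] open={R10,R8}
Step 19: cancel R10 -> on_hand[A=32 B=16] avail[A=30 B=16] open={R8}
Step 20: reserve R11 B 8 -> on_hand[A=32 B=16] avail[A=30 B=8] open={R11,R8}
Open reservations: ['R11', 'R8'] -> 2

Answer: 2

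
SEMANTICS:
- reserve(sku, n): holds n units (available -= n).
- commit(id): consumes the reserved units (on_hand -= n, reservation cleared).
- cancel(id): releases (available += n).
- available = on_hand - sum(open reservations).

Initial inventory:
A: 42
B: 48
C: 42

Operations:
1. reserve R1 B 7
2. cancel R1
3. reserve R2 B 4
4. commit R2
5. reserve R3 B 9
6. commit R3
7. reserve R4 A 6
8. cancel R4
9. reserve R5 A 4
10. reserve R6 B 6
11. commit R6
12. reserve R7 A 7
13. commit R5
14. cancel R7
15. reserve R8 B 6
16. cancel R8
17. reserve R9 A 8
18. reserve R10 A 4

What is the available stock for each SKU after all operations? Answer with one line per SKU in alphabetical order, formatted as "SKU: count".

Answer: A: 26
B: 29
C: 42

Derivation:
Step 1: reserve R1 B 7 -> on_hand[A=42 B=48 C=42] avail[A=42 B=41 C=42] open={R1}
Step 2: cancel R1 -> on_hand[A=42 B=48 C=42] avail[A=42 B=48 C=42] open={}
Step 3: reserve R2 B 4 -> on_hand[A=42 B=48 C=42] avail[A=42 B=44 C=42] open={R2}
Step 4: commit R2 -> on_hand[A=42 B=44 C=42] avail[A=42 B=44 C=42] open={}
Step 5: reserve R3 B 9 -> on_hand[A=42 B=44 C=42] avail[A=42 B=35 C=42] open={R3}
Step 6: commit R3 -> on_hand[A=42 B=35 C=42] avail[A=42 B=35 C=42] open={}
Step 7: reserve R4 A 6 -> on_hand[A=42 B=35 C=42] avail[A=36 B=35 C=42] open={R4}
Step 8: cancel R4 -> on_hand[A=42 B=35 C=42] avail[A=42 B=35 C=42] open={}
Step 9: reserve R5 A 4 -> on_hand[A=42 B=35 C=42] avail[A=38 B=35 C=42] open={R5}
Step 10: reserve R6 B 6 -> on_hand[A=42 B=35 C=42] avail[A=38 B=29 C=42] open={R5,R6}
Step 11: commit R6 -> on_hand[A=42 B=29 C=42] avail[A=38 B=29 C=42] open={R5}
Step 12: reserve R7 A 7 -> on_hand[A=42 B=29 C=42] avail[A=31 B=29 C=42] open={R5,R7}
Step 13: commit R5 -> on_hand[A=38 B=29 C=42] avail[A=31 B=29 C=42] open={R7}
Step 14: cancel R7 -> on_hand[A=38 B=29 C=42] avail[A=38 B=29 C=42] open={}
Step 15: reserve R8 B 6 -> on_hand[A=38 B=29 C=42] avail[A=38 B=23 C=42] open={R8}
Step 16: cancel R8 -> on_hand[A=38 B=29 C=42] avail[A=38 B=29 C=42] open={}
Step 17: reserve R9 A 8 -> on_hand[A=38 B=29 C=42] avail[A=30 B=29 C=42] open={R9}
Step 18: reserve R10 A 4 -> on_hand[A=38 B=29 C=42] avail[A=26 B=29 C=42] open={R10,R9}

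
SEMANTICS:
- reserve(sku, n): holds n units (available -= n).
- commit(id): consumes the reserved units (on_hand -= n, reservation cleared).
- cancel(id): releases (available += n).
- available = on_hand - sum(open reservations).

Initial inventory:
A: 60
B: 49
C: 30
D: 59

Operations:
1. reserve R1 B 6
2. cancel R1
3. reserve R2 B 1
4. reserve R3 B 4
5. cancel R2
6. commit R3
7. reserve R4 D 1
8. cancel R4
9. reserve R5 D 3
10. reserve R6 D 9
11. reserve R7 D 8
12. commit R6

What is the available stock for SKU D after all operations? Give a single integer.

Answer: 39

Derivation:
Step 1: reserve R1 B 6 -> on_hand[A=60 B=49 C=30 D=59] avail[A=60 B=43 C=30 D=59] open={R1}
Step 2: cancel R1 -> on_hand[A=60 B=49 C=30 D=59] avail[A=60 B=49 C=30 D=59] open={}
Step 3: reserve R2 B 1 -> on_hand[A=60 B=49 C=30 D=59] avail[A=60 B=48 C=30 D=59] open={R2}
Step 4: reserve R3 B 4 -> on_hand[A=60 B=49 C=30 D=59] avail[A=60 B=44 C=30 D=59] open={R2,R3}
Step 5: cancel R2 -> on_hand[A=60 B=49 C=30 D=59] avail[A=60 B=45 C=30 D=59] open={R3}
Step 6: commit R3 -> on_hand[A=60 B=45 C=30 D=59] avail[A=60 B=45 C=30 D=59] open={}
Step 7: reserve R4 D 1 -> on_hand[A=60 B=45 C=30 D=59] avail[A=60 B=45 C=30 D=58] open={R4}
Step 8: cancel R4 -> on_hand[A=60 B=45 C=30 D=59] avail[A=60 B=45 C=30 D=59] open={}
Step 9: reserve R5 D 3 -> on_hand[A=60 B=45 C=30 D=59] avail[A=60 B=45 C=30 D=56] open={R5}
Step 10: reserve R6 D 9 -> on_hand[A=60 B=45 C=30 D=59] avail[A=60 B=45 C=30 D=47] open={R5,R6}
Step 11: reserve R7 D 8 -> on_hand[A=60 B=45 C=30 D=59] avail[A=60 B=45 C=30 D=39] open={R5,R6,R7}
Step 12: commit R6 -> on_hand[A=60 B=45 C=30 D=50] avail[A=60 B=45 C=30 D=39] open={R5,R7}
Final available[D] = 39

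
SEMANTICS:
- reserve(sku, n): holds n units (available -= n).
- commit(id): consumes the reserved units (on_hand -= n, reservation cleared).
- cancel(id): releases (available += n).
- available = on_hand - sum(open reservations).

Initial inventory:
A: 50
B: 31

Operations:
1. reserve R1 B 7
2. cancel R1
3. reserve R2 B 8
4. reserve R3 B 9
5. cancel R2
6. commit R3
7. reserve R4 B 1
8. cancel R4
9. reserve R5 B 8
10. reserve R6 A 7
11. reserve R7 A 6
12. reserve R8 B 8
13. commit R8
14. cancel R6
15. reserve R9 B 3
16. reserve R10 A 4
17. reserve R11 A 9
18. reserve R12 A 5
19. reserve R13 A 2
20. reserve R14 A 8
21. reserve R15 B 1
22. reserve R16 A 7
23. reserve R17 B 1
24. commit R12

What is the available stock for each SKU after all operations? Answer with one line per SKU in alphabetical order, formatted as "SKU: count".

Answer: A: 9
B: 1

Derivation:
Step 1: reserve R1 B 7 -> on_hand[A=50 B=31] avail[A=50 B=24] open={R1}
Step 2: cancel R1 -> on_hand[A=50 B=31] avail[A=50 B=31] open={}
Step 3: reserve R2 B 8 -> on_hand[A=50 B=31] avail[A=50 B=23] open={R2}
Step 4: reserve R3 B 9 -> on_hand[A=50 B=31] avail[A=50 B=14] open={R2,R3}
Step 5: cancel R2 -> on_hand[A=50 B=31] avail[A=50 B=22] open={R3}
Step 6: commit R3 -> on_hand[A=50 B=22] avail[A=50 B=22] open={}
Step 7: reserve R4 B 1 -> on_hand[A=50 B=22] avail[A=50 B=21] open={R4}
Step 8: cancel R4 -> on_hand[A=50 B=22] avail[A=50 B=22] open={}
Step 9: reserve R5 B 8 -> on_hand[A=50 B=22] avail[A=50 B=14] open={R5}
Step 10: reserve R6 A 7 -> on_hand[A=50 B=22] avail[A=43 B=14] open={R5,R6}
Step 11: reserve R7 A 6 -> on_hand[A=50 B=22] avail[A=37 B=14] open={R5,R6,R7}
Step 12: reserve R8 B 8 -> on_hand[A=50 B=22] avail[A=37 B=6] open={R5,R6,R7,R8}
Step 13: commit R8 -> on_hand[A=50 B=14] avail[A=37 B=6] open={R5,R6,R7}
Step 14: cancel R6 -> on_hand[A=50 B=14] avail[A=44 B=6] open={R5,R7}
Step 15: reserve R9 B 3 -> on_hand[A=50 B=14] avail[A=44 B=3] open={R5,R7,R9}
Step 16: reserve R10 A 4 -> on_hand[A=50 B=14] avail[A=40 B=3] open={R10,R5,R7,R9}
Step 17: reserve R11 A 9 -> on_hand[A=50 B=14] avail[A=31 B=3] open={R10,R11,R5,R7,R9}
Step 18: reserve R12 A 5 -> on_hand[A=50 B=14] avail[A=26 B=3] open={R10,R11,R12,R5,R7,R9}
Step 19: reserve R13 A 2 -> on_hand[A=50 B=14] avail[A=24 B=3] open={R10,R11,R12,R13,R5,R7,R9}
Step 20: reserve R14 A 8 -> on_hand[A=50 B=14] avail[A=16 B=3] open={R10,R11,R12,R13,R14,R5,R7,R9}
Step 21: reserve R15 B 1 -> on_hand[A=50 B=14] avail[A=16 B=2] open={R10,R11,R12,R13,R14,R15,R5,R7,R9}
Step 22: reserve R16 A 7 -> on_hand[A=50 B=14] avail[A=9 B=2] open={R10,R11,R12,R13,R14,R15,R16,R5,R7,R9}
Step 23: reserve R17 B 1 -> on_hand[A=50 B=14] avail[A=9 B=1] open={R10,R11,R12,R13,R14,R15,R16,R17,R5,R7,R9}
Step 24: commit R12 -> on_hand[A=45 B=14] avail[A=9 B=1] open={R10,R11,R13,R14,R15,R16,R17,R5,R7,R9}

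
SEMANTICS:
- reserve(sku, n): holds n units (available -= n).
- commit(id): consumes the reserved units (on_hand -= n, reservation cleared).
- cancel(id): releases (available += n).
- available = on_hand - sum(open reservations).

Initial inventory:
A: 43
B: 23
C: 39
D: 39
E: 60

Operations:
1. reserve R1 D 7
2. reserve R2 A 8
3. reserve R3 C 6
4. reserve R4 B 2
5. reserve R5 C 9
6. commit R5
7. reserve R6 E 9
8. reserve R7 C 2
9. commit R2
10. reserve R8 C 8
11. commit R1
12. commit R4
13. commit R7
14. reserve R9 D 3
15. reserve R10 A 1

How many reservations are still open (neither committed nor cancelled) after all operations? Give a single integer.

Answer: 5

Derivation:
Step 1: reserve R1 D 7 -> on_hand[A=43 B=23 C=39 D=39 E=60] avail[A=43 B=23 C=39 D=32 E=60] open={R1}
Step 2: reserve R2 A 8 -> on_hand[A=43 B=23 C=39 D=39 E=60] avail[A=35 B=23 C=39 D=32 E=60] open={R1,R2}
Step 3: reserve R3 C 6 -> on_hand[A=43 B=23 C=39 D=39 E=60] avail[A=35 B=23 C=33 D=32 E=60] open={R1,R2,R3}
Step 4: reserve R4 B 2 -> on_hand[A=43 B=23 C=39 D=39 E=60] avail[A=35 B=21 C=33 D=32 E=60] open={R1,R2,R3,R4}
Step 5: reserve R5 C 9 -> on_hand[A=43 B=23 C=39 D=39 E=60] avail[A=35 B=21 C=24 D=32 E=60] open={R1,R2,R3,R4,R5}
Step 6: commit R5 -> on_hand[A=43 B=23 C=30 D=39 E=60] avail[A=35 B=21 C=24 D=32 E=60] open={R1,R2,R3,R4}
Step 7: reserve R6 E 9 -> on_hand[A=43 B=23 C=30 D=39 E=60] avail[A=35 B=21 C=24 D=32 E=51] open={R1,R2,R3,R4,R6}
Step 8: reserve R7 C 2 -> on_hand[A=43 B=23 C=30 D=39 E=60] avail[A=35 B=21 C=22 D=32 E=51] open={R1,R2,R3,R4,R6,R7}
Step 9: commit R2 -> on_hand[A=35 B=23 C=30 D=39 E=60] avail[A=35 B=21 C=22 D=32 E=51] open={R1,R3,R4,R6,R7}
Step 10: reserve R8 C 8 -> on_hand[A=35 B=23 C=30 D=39 E=60] avail[A=35 B=21 C=14 D=32 E=51] open={R1,R3,R4,R6,R7,R8}
Step 11: commit R1 -> on_hand[A=35 B=23 C=30 D=32 E=60] avail[A=35 B=21 C=14 D=32 E=51] open={R3,R4,R6,R7,R8}
Step 12: commit R4 -> on_hand[A=35 B=21 C=30 D=32 E=60] avail[A=35 B=21 C=14 D=32 E=51] open={R3,R6,R7,R8}
Step 13: commit R7 -> on_hand[A=35 B=21 C=28 D=32 E=60] avail[A=35 B=21 C=14 D=32 E=51] open={R3,R6,R8}
Step 14: reserve R9 D 3 -> on_hand[A=35 B=21 C=28 D=32 E=60] avail[A=35 B=21 C=14 D=29 E=51] open={R3,R6,R8,R9}
Step 15: reserve R10 A 1 -> on_hand[A=35 B=21 C=28 D=32 E=60] avail[A=34 B=21 C=14 D=29 E=51] open={R10,R3,R6,R8,R9}
Open reservations: ['R10', 'R3', 'R6', 'R8', 'R9'] -> 5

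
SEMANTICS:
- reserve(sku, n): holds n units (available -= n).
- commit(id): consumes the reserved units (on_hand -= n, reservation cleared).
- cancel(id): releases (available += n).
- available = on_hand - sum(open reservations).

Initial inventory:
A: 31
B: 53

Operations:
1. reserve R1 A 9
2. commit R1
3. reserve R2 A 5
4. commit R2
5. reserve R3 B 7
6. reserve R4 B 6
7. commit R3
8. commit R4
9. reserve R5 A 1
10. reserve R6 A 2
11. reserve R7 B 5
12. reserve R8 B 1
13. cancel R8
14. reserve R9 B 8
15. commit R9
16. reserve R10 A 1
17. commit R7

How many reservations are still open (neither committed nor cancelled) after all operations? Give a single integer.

Answer: 3

Derivation:
Step 1: reserve R1 A 9 -> on_hand[A=31 B=53] avail[A=22 B=53] open={R1}
Step 2: commit R1 -> on_hand[A=22 B=53] avail[A=22 B=53] open={}
Step 3: reserve R2 A 5 -> on_hand[A=22 B=53] avail[A=17 B=53] open={R2}
Step 4: commit R2 -> on_hand[A=17 B=53] avail[A=17 B=53] open={}
Step 5: reserve R3 B 7 -> on_hand[A=17 B=53] avail[A=17 B=46] open={R3}
Step 6: reserve R4 B 6 -> on_hand[A=17 B=53] avail[A=17 B=40] open={R3,R4}
Step 7: commit R3 -> on_hand[A=17 B=46] avail[A=17 B=40] open={R4}
Step 8: commit R4 -> on_hand[A=17 B=40] avail[A=17 B=40] open={}
Step 9: reserve R5 A 1 -> on_hand[A=17 B=40] avail[A=16 B=40] open={R5}
Step 10: reserve R6 A 2 -> on_hand[A=17 B=40] avail[A=14 B=40] open={R5,R6}
Step 11: reserve R7 B 5 -> on_hand[A=17 B=40] avail[A=14 B=35] open={R5,R6,R7}
Step 12: reserve R8 B 1 -> on_hand[A=17 B=40] avail[A=14 B=34] open={R5,R6,R7,R8}
Step 13: cancel R8 -> on_hand[A=17 B=40] avail[A=14 B=35] open={R5,R6,R7}
Step 14: reserve R9 B 8 -> on_hand[A=17 B=40] avail[A=14 B=27] open={R5,R6,R7,R9}
Step 15: commit R9 -> on_hand[A=17 B=32] avail[A=14 B=27] open={R5,R6,R7}
Step 16: reserve R10 A 1 -> on_hand[A=17 B=32] avail[A=13 B=27] open={R10,R5,R6,R7}
Step 17: commit R7 -> on_hand[A=17 B=27] avail[A=13 B=27] open={R10,R5,R6}
Open reservations: ['R10', 'R5', 'R6'] -> 3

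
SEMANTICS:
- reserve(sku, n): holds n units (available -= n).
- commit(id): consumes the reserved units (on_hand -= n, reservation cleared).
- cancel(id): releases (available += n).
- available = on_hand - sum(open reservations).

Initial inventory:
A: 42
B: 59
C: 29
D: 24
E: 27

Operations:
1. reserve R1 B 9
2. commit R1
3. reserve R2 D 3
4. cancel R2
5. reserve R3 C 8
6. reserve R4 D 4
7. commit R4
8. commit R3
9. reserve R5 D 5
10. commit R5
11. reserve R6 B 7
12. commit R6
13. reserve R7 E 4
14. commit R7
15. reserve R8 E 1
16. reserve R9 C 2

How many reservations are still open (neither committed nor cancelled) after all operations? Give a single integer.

Step 1: reserve R1 B 9 -> on_hand[A=42 B=59 C=29 D=24 E=27] avail[A=42 B=50 C=29 D=24 E=27] open={R1}
Step 2: commit R1 -> on_hand[A=42 B=50 C=29 D=24 E=27] avail[A=42 B=50 C=29 D=24 E=27] open={}
Step 3: reserve R2 D 3 -> on_hand[A=42 B=50 C=29 D=24 E=27] avail[A=42 B=50 C=29 D=21 E=27] open={R2}
Step 4: cancel R2 -> on_hand[A=42 B=50 C=29 D=24 E=27] avail[A=42 B=50 C=29 D=24 E=27] open={}
Step 5: reserve R3 C 8 -> on_hand[A=42 B=50 C=29 D=24 E=27] avail[A=42 B=50 C=21 D=24 E=27] open={R3}
Step 6: reserve R4 D 4 -> on_hand[A=42 B=50 C=29 D=24 E=27] avail[A=42 B=50 C=21 D=20 E=27] open={R3,R4}
Step 7: commit R4 -> on_hand[A=42 B=50 C=29 D=20 E=27] avail[A=42 B=50 C=21 D=20 E=27] open={R3}
Step 8: commit R3 -> on_hand[A=42 B=50 C=21 D=20 E=27] avail[A=42 B=50 C=21 D=20 E=27] open={}
Step 9: reserve R5 D 5 -> on_hand[A=42 B=50 C=21 D=20 E=27] avail[A=42 B=50 C=21 D=15 E=27] open={R5}
Step 10: commit R5 -> on_hand[A=42 B=50 C=21 D=15 E=27] avail[A=42 B=50 C=21 D=15 E=27] open={}
Step 11: reserve R6 B 7 -> on_hand[A=42 B=50 C=21 D=15 E=27] avail[A=42 B=43 C=21 D=15 E=27] open={R6}
Step 12: commit R6 -> on_hand[A=42 B=43 C=21 D=15 E=27] avail[A=42 B=43 C=21 D=15 E=27] open={}
Step 13: reserve R7 E 4 -> on_hand[A=42 B=43 C=21 D=15 E=27] avail[A=42 B=43 C=21 D=15 E=23] open={R7}
Step 14: commit R7 -> on_hand[A=42 B=43 C=21 D=15 E=23] avail[A=42 B=43 C=21 D=15 E=23] open={}
Step 15: reserve R8 E 1 -> on_hand[A=42 B=43 C=21 D=15 E=23] avail[A=42 B=43 C=21 D=15 E=22] open={R8}
Step 16: reserve R9 C 2 -> on_hand[A=42 B=43 C=21 D=15 E=23] avail[A=42 B=43 C=19 D=15 E=22] open={R8,R9}
Open reservations: ['R8', 'R9'] -> 2

Answer: 2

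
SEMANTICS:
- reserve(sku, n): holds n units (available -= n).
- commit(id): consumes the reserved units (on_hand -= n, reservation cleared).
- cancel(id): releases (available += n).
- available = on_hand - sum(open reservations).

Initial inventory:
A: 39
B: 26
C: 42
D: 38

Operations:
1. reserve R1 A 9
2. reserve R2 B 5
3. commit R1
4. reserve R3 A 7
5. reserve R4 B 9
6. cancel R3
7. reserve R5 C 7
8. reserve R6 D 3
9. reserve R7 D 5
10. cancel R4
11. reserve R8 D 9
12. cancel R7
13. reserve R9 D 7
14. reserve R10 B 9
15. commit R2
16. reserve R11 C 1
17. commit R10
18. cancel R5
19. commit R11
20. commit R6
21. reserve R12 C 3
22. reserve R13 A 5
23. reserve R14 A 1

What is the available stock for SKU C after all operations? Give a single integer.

Step 1: reserve R1 A 9 -> on_hand[A=39 B=26 C=42 D=38] avail[A=30 B=26 C=42 D=38] open={R1}
Step 2: reserve R2 B 5 -> on_hand[A=39 B=26 C=42 D=38] avail[A=30 B=21 C=42 D=38] open={R1,R2}
Step 3: commit R1 -> on_hand[A=30 B=26 C=42 D=38] avail[A=30 B=21 C=42 D=38] open={R2}
Step 4: reserve R3 A 7 -> on_hand[A=30 B=26 C=42 D=38] avail[A=23 B=21 C=42 D=38] open={R2,R3}
Step 5: reserve R4 B 9 -> on_hand[A=30 B=26 C=42 D=38] avail[A=23 B=12 C=42 D=38] open={R2,R3,R4}
Step 6: cancel R3 -> on_hand[A=30 B=26 C=42 D=38] avail[A=30 B=12 C=42 D=38] open={R2,R4}
Step 7: reserve R5 C 7 -> on_hand[A=30 B=26 C=42 D=38] avail[A=30 B=12 C=35 D=38] open={R2,R4,R5}
Step 8: reserve R6 D 3 -> on_hand[A=30 B=26 C=42 D=38] avail[A=30 B=12 C=35 D=35] open={R2,R4,R5,R6}
Step 9: reserve R7 D 5 -> on_hand[A=30 B=26 C=42 D=38] avail[A=30 B=12 C=35 D=30] open={R2,R4,R5,R6,R7}
Step 10: cancel R4 -> on_hand[A=30 B=26 C=42 D=38] avail[A=30 B=21 C=35 D=30] open={R2,R5,R6,R7}
Step 11: reserve R8 D 9 -> on_hand[A=30 B=26 C=42 D=38] avail[A=30 B=21 C=35 D=21] open={R2,R5,R6,R7,R8}
Step 12: cancel R7 -> on_hand[A=30 B=26 C=42 D=38] avail[A=30 B=21 C=35 D=26] open={R2,R5,R6,R8}
Step 13: reserve R9 D 7 -> on_hand[A=30 B=26 C=42 D=38] avail[A=30 B=21 C=35 D=19] open={R2,R5,R6,R8,R9}
Step 14: reserve R10 B 9 -> on_hand[A=30 B=26 C=42 D=38] avail[A=30 B=12 C=35 D=19] open={R10,R2,R5,R6,R8,R9}
Step 15: commit R2 -> on_hand[A=30 B=21 C=42 D=38] avail[A=30 B=12 C=35 D=19] open={R10,R5,R6,R8,R9}
Step 16: reserve R11 C 1 -> on_hand[A=30 B=21 C=42 D=38] avail[A=30 B=12 C=34 D=19] open={R10,R11,R5,R6,R8,R9}
Step 17: commit R10 -> on_hand[A=30 B=12 C=42 D=38] avail[A=30 B=12 C=34 D=19] open={R11,R5,R6,R8,R9}
Step 18: cancel R5 -> on_hand[A=30 B=12 C=42 D=38] avail[A=30 B=12 C=41 D=19] open={R11,R6,R8,R9}
Step 19: commit R11 -> on_hand[A=30 B=12 C=41 D=38] avail[A=30 B=12 C=41 D=19] open={R6,R8,R9}
Step 20: commit R6 -> on_hand[A=30 B=12 C=41 D=35] avail[A=30 B=12 C=41 D=19] open={R8,R9}
Step 21: reserve R12 C 3 -> on_hand[A=30 B=12 C=41 D=35] avail[A=30 B=12 C=38 D=19] open={R12,R8,R9}
Step 22: reserve R13 A 5 -> on_hand[A=30 B=12 C=41 D=35] avail[A=25 B=12 C=38 D=19] open={R12,R13,R8,R9}
Step 23: reserve R14 A 1 -> on_hand[A=30 B=12 C=41 D=35] avail[A=24 B=12 C=38 D=19] open={R12,R13,R14,R8,R9}
Final available[C] = 38

Answer: 38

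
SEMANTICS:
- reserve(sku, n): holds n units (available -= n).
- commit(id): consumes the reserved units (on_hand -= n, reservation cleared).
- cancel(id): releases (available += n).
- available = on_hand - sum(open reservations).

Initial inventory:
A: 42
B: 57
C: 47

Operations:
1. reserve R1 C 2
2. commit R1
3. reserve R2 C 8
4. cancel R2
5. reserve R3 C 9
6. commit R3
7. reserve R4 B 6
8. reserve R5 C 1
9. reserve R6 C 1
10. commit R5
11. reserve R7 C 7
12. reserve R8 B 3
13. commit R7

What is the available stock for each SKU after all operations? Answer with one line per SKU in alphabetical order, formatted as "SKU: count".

Answer: A: 42
B: 48
C: 27

Derivation:
Step 1: reserve R1 C 2 -> on_hand[A=42 B=57 C=47] avail[A=42 B=57 C=45] open={R1}
Step 2: commit R1 -> on_hand[A=42 B=57 C=45] avail[A=42 B=57 C=45] open={}
Step 3: reserve R2 C 8 -> on_hand[A=42 B=57 C=45] avail[A=42 B=57 C=37] open={R2}
Step 4: cancel R2 -> on_hand[A=42 B=57 C=45] avail[A=42 B=57 C=45] open={}
Step 5: reserve R3 C 9 -> on_hand[A=42 B=57 C=45] avail[A=42 B=57 C=36] open={R3}
Step 6: commit R3 -> on_hand[A=42 B=57 C=36] avail[A=42 B=57 C=36] open={}
Step 7: reserve R4 B 6 -> on_hand[A=42 B=57 C=36] avail[A=42 B=51 C=36] open={R4}
Step 8: reserve R5 C 1 -> on_hand[A=42 B=57 C=36] avail[A=42 B=51 C=35] open={R4,R5}
Step 9: reserve R6 C 1 -> on_hand[A=42 B=57 C=36] avail[A=42 B=51 C=34] open={R4,R5,R6}
Step 10: commit R5 -> on_hand[A=42 B=57 C=35] avail[A=42 B=51 C=34] open={R4,R6}
Step 11: reserve R7 C 7 -> on_hand[A=42 B=57 C=35] avail[A=42 B=51 C=27] open={R4,R6,R7}
Step 12: reserve R8 B 3 -> on_hand[A=42 B=57 C=35] avail[A=42 B=48 C=27] open={R4,R6,R7,R8}
Step 13: commit R7 -> on_hand[A=42 B=57 C=28] avail[A=42 B=48 C=27] open={R4,R6,R8}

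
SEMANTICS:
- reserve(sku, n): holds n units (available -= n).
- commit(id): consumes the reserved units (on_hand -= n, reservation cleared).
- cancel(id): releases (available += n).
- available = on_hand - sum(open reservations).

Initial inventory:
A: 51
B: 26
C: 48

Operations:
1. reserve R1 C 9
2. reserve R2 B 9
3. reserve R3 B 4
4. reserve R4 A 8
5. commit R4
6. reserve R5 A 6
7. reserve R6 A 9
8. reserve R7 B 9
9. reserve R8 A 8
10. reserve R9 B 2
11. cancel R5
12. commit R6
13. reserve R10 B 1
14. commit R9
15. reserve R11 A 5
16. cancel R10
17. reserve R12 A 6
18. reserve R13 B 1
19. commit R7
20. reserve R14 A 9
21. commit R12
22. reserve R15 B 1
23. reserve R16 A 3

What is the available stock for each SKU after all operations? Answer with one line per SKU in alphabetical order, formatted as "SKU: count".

Step 1: reserve R1 C 9 -> on_hand[A=51 B=26 C=48] avail[A=51 B=26 C=39] open={R1}
Step 2: reserve R2 B 9 -> on_hand[A=51 B=26 C=48] avail[A=51 B=17 C=39] open={R1,R2}
Step 3: reserve R3 B 4 -> on_hand[A=51 B=26 C=48] avail[A=51 B=13 C=39] open={R1,R2,R3}
Step 4: reserve R4 A 8 -> on_hand[A=51 B=26 C=48] avail[A=43 B=13 C=39] open={R1,R2,R3,R4}
Step 5: commit R4 -> on_hand[A=43 B=26 C=48] avail[A=43 B=13 C=39] open={R1,R2,R3}
Step 6: reserve R5 A 6 -> on_hand[A=43 B=26 C=48] avail[A=37 B=13 C=39] open={R1,R2,R3,R5}
Step 7: reserve R6 A 9 -> on_hand[A=43 B=26 C=48] avail[A=28 B=13 C=39] open={R1,R2,R3,R5,R6}
Step 8: reserve R7 B 9 -> on_hand[A=43 B=26 C=48] avail[A=28 B=4 C=39] open={R1,R2,R3,R5,R6,R7}
Step 9: reserve R8 A 8 -> on_hand[A=43 B=26 C=48] avail[A=20 B=4 C=39] open={R1,R2,R3,R5,R6,R7,R8}
Step 10: reserve R9 B 2 -> on_hand[A=43 B=26 C=48] avail[A=20 B=2 C=39] open={R1,R2,R3,R5,R6,R7,R8,R9}
Step 11: cancel R5 -> on_hand[A=43 B=26 C=48] avail[A=26 B=2 C=39] open={R1,R2,R3,R6,R7,R8,R9}
Step 12: commit R6 -> on_hand[A=34 B=26 C=48] avail[A=26 B=2 C=39] open={R1,R2,R3,R7,R8,R9}
Step 13: reserve R10 B 1 -> on_hand[A=34 B=26 C=48] avail[A=26 B=1 C=39] open={R1,R10,R2,R3,R7,R8,R9}
Step 14: commit R9 -> on_hand[A=34 B=24 C=48] avail[A=26 B=1 C=39] open={R1,R10,R2,R3,R7,R8}
Step 15: reserve R11 A 5 -> on_hand[A=34 B=24 C=48] avail[A=21 B=1 C=39] open={R1,R10,R11,R2,R3,R7,R8}
Step 16: cancel R10 -> on_hand[A=34 B=24 C=48] avail[A=21 B=2 C=39] open={R1,R11,R2,R3,R7,R8}
Step 17: reserve R12 A 6 -> on_hand[A=34 B=24 C=48] avail[A=15 B=2 C=39] open={R1,R11,R12,R2,R3,R7,R8}
Step 18: reserve R13 B 1 -> on_hand[A=34 B=24 C=48] avail[A=15 B=1 C=39] open={R1,R11,R12,R13,R2,R3,R7,R8}
Step 19: commit R7 -> on_hand[A=34 B=15 C=48] avail[A=15 B=1 C=39] open={R1,R11,R12,R13,R2,R3,R8}
Step 20: reserve R14 A 9 -> on_hand[A=34 B=15 C=48] avail[A=6 B=1 C=39] open={R1,R11,R12,R13,R14,R2,R3,R8}
Step 21: commit R12 -> on_hand[A=28 B=15 C=48] avail[A=6 B=1 C=39] open={R1,R11,R13,R14,R2,R3,R8}
Step 22: reserve R15 B 1 -> on_hand[A=28 B=15 C=48] avail[A=6 B=0 C=39] open={R1,R11,R13,R14,R15,R2,R3,R8}
Step 23: reserve R16 A 3 -> on_hand[A=28 B=15 C=48] avail[A=3 B=0 C=39] open={R1,R11,R13,R14,R15,R16,R2,R3,R8}

Answer: A: 3
B: 0
C: 39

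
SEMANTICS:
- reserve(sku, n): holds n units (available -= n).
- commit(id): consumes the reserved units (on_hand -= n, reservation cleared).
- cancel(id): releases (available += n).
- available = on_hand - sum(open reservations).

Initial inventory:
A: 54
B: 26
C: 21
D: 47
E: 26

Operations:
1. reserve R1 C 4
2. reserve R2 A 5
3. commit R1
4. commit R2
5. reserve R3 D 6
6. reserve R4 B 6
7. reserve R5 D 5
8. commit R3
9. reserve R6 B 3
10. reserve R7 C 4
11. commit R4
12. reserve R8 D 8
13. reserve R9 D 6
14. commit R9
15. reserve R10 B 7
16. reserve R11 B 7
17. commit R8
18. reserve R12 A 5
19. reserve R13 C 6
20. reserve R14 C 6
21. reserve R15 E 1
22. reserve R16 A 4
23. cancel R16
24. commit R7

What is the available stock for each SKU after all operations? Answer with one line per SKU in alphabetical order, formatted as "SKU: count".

Answer: A: 44
B: 3
C: 1
D: 22
E: 25

Derivation:
Step 1: reserve R1 C 4 -> on_hand[A=54 B=26 C=21 D=47 E=26] avail[A=54 B=26 C=17 D=47 E=26] open={R1}
Step 2: reserve R2 A 5 -> on_hand[A=54 B=26 C=21 D=47 E=26] avail[A=49 B=26 C=17 D=47 E=26] open={R1,R2}
Step 3: commit R1 -> on_hand[A=54 B=26 C=17 D=47 E=26] avail[A=49 B=26 C=17 D=47 E=26] open={R2}
Step 4: commit R2 -> on_hand[A=49 B=26 C=17 D=47 E=26] avail[A=49 B=26 C=17 D=47 E=26] open={}
Step 5: reserve R3 D 6 -> on_hand[A=49 B=26 C=17 D=47 E=26] avail[A=49 B=26 C=17 D=41 E=26] open={R3}
Step 6: reserve R4 B 6 -> on_hand[A=49 B=26 C=17 D=47 E=26] avail[A=49 B=20 C=17 D=41 E=26] open={R3,R4}
Step 7: reserve R5 D 5 -> on_hand[A=49 B=26 C=17 D=47 E=26] avail[A=49 B=20 C=17 D=36 E=26] open={R3,R4,R5}
Step 8: commit R3 -> on_hand[A=49 B=26 C=17 D=41 E=26] avail[A=49 B=20 C=17 D=36 E=26] open={R4,R5}
Step 9: reserve R6 B 3 -> on_hand[A=49 B=26 C=17 D=41 E=26] avail[A=49 B=17 C=17 D=36 E=26] open={R4,R5,R6}
Step 10: reserve R7 C 4 -> on_hand[A=49 B=26 C=17 D=41 E=26] avail[A=49 B=17 C=13 D=36 E=26] open={R4,R5,R6,R7}
Step 11: commit R4 -> on_hand[A=49 B=20 C=17 D=41 E=26] avail[A=49 B=17 C=13 D=36 E=26] open={R5,R6,R7}
Step 12: reserve R8 D 8 -> on_hand[A=49 B=20 C=17 D=41 E=26] avail[A=49 B=17 C=13 D=28 E=26] open={R5,R6,R7,R8}
Step 13: reserve R9 D 6 -> on_hand[A=49 B=20 C=17 D=41 E=26] avail[A=49 B=17 C=13 D=22 E=26] open={R5,R6,R7,R8,R9}
Step 14: commit R9 -> on_hand[A=49 B=20 C=17 D=35 E=26] avail[A=49 B=17 C=13 D=22 E=26] open={R5,R6,R7,R8}
Step 15: reserve R10 B 7 -> on_hand[A=49 B=20 C=17 D=35 E=26] avail[A=49 B=10 C=13 D=22 E=26] open={R10,R5,R6,R7,R8}
Step 16: reserve R11 B 7 -> on_hand[A=49 B=20 C=17 D=35 E=26] avail[A=49 B=3 C=13 D=22 E=26] open={R10,R11,R5,R6,R7,R8}
Step 17: commit R8 -> on_hand[A=49 B=20 C=17 D=27 E=26] avail[A=49 B=3 C=13 D=22 E=26] open={R10,R11,R5,R6,R7}
Step 18: reserve R12 A 5 -> on_hand[A=49 B=20 C=17 D=27 E=26] avail[A=44 B=3 C=13 D=22 E=26] open={R10,R11,R12,R5,R6,R7}
Step 19: reserve R13 C 6 -> on_hand[A=49 B=20 C=17 D=27 E=26] avail[A=44 B=3 C=7 D=22 E=26] open={R10,R11,R12,R13,R5,R6,R7}
Step 20: reserve R14 C 6 -> on_hand[A=49 B=20 C=17 D=27 E=26] avail[A=44 B=3 C=1 D=22 E=26] open={R10,R11,R12,R13,R14,R5,R6,R7}
Step 21: reserve R15 E 1 -> on_hand[A=49 B=20 C=17 D=27 E=26] avail[A=44 B=3 C=1 D=22 E=25] open={R10,R11,R12,R13,R14,R15,R5,R6,R7}
Step 22: reserve R16 A 4 -> on_hand[A=49 B=20 C=17 D=27 E=26] avail[A=40 B=3 C=1 D=22 E=25] open={R10,R11,R12,R13,R14,R15,R16,R5,R6,R7}
Step 23: cancel R16 -> on_hand[A=49 B=20 C=17 D=27 E=26] avail[A=44 B=3 C=1 D=22 E=25] open={R10,R11,R12,R13,R14,R15,R5,R6,R7}
Step 24: commit R7 -> on_hand[A=49 B=20 C=13 D=27 E=26] avail[A=44 B=3 C=1 D=22 E=25] open={R10,R11,R12,R13,R14,R15,R5,R6}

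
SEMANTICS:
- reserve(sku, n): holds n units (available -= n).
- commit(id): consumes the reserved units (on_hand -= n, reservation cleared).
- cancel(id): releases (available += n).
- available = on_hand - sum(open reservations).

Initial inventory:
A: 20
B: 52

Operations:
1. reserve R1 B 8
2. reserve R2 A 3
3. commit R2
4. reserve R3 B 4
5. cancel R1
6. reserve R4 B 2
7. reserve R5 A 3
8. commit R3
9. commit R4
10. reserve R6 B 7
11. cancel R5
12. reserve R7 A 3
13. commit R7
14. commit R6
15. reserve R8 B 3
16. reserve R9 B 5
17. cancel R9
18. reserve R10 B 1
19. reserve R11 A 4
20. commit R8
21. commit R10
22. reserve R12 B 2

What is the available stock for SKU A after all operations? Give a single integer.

Answer: 10

Derivation:
Step 1: reserve R1 B 8 -> on_hand[A=20 B=52] avail[A=20 B=44] open={R1}
Step 2: reserve R2 A 3 -> on_hand[A=20 B=52] avail[A=17 B=44] open={R1,R2}
Step 3: commit R2 -> on_hand[A=17 B=52] avail[A=17 B=44] open={R1}
Step 4: reserve R3 B 4 -> on_hand[A=17 B=52] avail[A=17 B=40] open={R1,R3}
Step 5: cancel R1 -> on_hand[A=17 B=52] avail[A=17 B=48] open={R3}
Step 6: reserve R4 B 2 -> on_hand[A=17 B=52] avail[A=17 B=46] open={R3,R4}
Step 7: reserve R5 A 3 -> on_hand[A=17 B=52] avail[A=14 B=46] open={R3,R4,R5}
Step 8: commit R3 -> on_hand[A=17 B=48] avail[A=14 B=46] open={R4,R5}
Step 9: commit R4 -> on_hand[A=17 B=46] avail[A=14 B=46] open={R5}
Step 10: reserve R6 B 7 -> on_hand[A=17 B=46] avail[A=14 B=39] open={R5,R6}
Step 11: cancel R5 -> on_hand[A=17 B=46] avail[A=17 B=39] open={R6}
Step 12: reserve R7 A 3 -> on_hand[A=17 B=46] avail[A=14 B=39] open={R6,R7}
Step 13: commit R7 -> on_hand[A=14 B=46] avail[A=14 B=39] open={R6}
Step 14: commit R6 -> on_hand[A=14 B=39] avail[A=14 B=39] open={}
Step 15: reserve R8 B 3 -> on_hand[A=14 B=39] avail[A=14 B=36] open={R8}
Step 16: reserve R9 B 5 -> on_hand[A=14 B=39] avail[A=14 B=31] open={R8,R9}
Step 17: cancel R9 -> on_hand[A=14 B=39] avail[A=14 B=36] open={R8}
Step 18: reserve R10 B 1 -> on_hand[A=14 B=39] avail[A=14 B=35] open={R10,R8}
Step 19: reserve R11 A 4 -> on_hand[A=14 B=39] avail[A=10 B=35] open={R10,R11,R8}
Step 20: commit R8 -> on_hand[A=14 B=36] avail[A=10 B=35] open={R10,R11}
Step 21: commit R10 -> on_hand[A=14 B=35] avail[A=10 B=35] open={R11}
Step 22: reserve R12 B 2 -> on_hand[A=14 B=35] avail[A=10 B=33] open={R11,R12}
Final available[A] = 10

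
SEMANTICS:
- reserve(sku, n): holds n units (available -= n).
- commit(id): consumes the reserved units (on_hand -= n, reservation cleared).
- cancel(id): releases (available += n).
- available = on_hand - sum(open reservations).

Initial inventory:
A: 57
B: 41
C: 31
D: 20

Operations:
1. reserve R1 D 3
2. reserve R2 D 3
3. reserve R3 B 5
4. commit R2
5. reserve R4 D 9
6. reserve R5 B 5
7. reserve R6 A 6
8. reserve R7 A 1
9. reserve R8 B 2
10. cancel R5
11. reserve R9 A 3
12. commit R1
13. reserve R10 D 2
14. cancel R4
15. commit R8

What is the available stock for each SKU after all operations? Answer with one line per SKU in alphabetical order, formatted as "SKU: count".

Step 1: reserve R1 D 3 -> on_hand[A=57 B=41 C=31 D=20] avail[A=57 B=41 C=31 D=17] open={R1}
Step 2: reserve R2 D 3 -> on_hand[A=57 B=41 C=31 D=20] avail[A=57 B=41 C=31 D=14] open={R1,R2}
Step 3: reserve R3 B 5 -> on_hand[A=57 B=41 C=31 D=20] avail[A=57 B=36 C=31 D=14] open={R1,R2,R3}
Step 4: commit R2 -> on_hand[A=57 B=41 C=31 D=17] avail[A=57 B=36 C=31 D=14] open={R1,R3}
Step 5: reserve R4 D 9 -> on_hand[A=57 B=41 C=31 D=17] avail[A=57 B=36 C=31 D=5] open={R1,R3,R4}
Step 6: reserve R5 B 5 -> on_hand[A=57 B=41 C=31 D=17] avail[A=57 B=31 C=31 D=5] open={R1,R3,R4,R5}
Step 7: reserve R6 A 6 -> on_hand[A=57 B=41 C=31 D=17] avail[A=51 B=31 C=31 D=5] open={R1,R3,R4,R5,R6}
Step 8: reserve R7 A 1 -> on_hand[A=57 B=41 C=31 D=17] avail[A=50 B=31 C=31 D=5] open={R1,R3,R4,R5,R6,R7}
Step 9: reserve R8 B 2 -> on_hand[A=57 B=41 C=31 D=17] avail[A=50 B=29 C=31 D=5] open={R1,R3,R4,R5,R6,R7,R8}
Step 10: cancel R5 -> on_hand[A=57 B=41 C=31 D=17] avail[A=50 B=34 C=31 D=5] open={R1,R3,R4,R6,R7,R8}
Step 11: reserve R9 A 3 -> on_hand[A=57 B=41 C=31 D=17] avail[A=47 B=34 C=31 D=5] open={R1,R3,R4,R6,R7,R8,R9}
Step 12: commit R1 -> on_hand[A=57 B=41 C=31 D=14] avail[A=47 B=34 C=31 D=5] open={R3,R4,R6,R7,R8,R9}
Step 13: reserve R10 D 2 -> on_hand[A=57 B=41 C=31 D=14] avail[A=47 B=34 C=31 D=3] open={R10,R3,R4,R6,R7,R8,R9}
Step 14: cancel R4 -> on_hand[A=57 B=41 C=31 D=14] avail[A=47 B=34 C=31 D=12] open={R10,R3,R6,R7,R8,R9}
Step 15: commit R8 -> on_hand[A=57 B=39 C=31 D=14] avail[A=47 B=34 C=31 D=12] open={R10,R3,R6,R7,R9}

Answer: A: 47
B: 34
C: 31
D: 12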